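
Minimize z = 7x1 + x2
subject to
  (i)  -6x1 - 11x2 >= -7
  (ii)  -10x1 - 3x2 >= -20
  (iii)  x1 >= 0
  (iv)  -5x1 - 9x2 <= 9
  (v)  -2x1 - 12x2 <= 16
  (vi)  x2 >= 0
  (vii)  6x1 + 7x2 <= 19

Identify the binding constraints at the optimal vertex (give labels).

(iii) and (vi)

Corner points and z = 7x1 + x2:
  (0, 7/11) → z = 7/11
  (7/6, 0) → z = 49/6
  (0, 0) → z = 0

The minimum is at (0, 0). Substituting into each constraint, equality holds for (iii) and (vi); the remaining constraints have slack.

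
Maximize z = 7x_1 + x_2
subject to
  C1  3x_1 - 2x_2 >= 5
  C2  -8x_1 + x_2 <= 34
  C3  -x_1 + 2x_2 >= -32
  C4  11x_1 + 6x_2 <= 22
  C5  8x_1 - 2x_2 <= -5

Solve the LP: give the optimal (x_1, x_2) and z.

x_1 = -2, x_2 = -11/2, maximum z = -39/2

Extreme points and z = 7x_1 + x_2:
  (-73/13, -142/13) → z = -653/13
  (-2, -11/2) → z = -39/2
  (-20/3, -58/3) → z = -66
  (-37/7, -261/14) → z = -779/14

At the optimal vertex, 3x_1 - 2x_2 = 5 and 8x_1 - 2x_2 = -5.
Solving simultaneously gives x_1 = -2, x_2 = -11/2.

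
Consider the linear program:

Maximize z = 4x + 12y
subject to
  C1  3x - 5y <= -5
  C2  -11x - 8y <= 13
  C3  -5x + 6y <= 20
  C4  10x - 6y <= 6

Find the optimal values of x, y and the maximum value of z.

Corner points and z = 4x + 12y:
  (-105/79, 16/79) → z = -228/79
  (15/8, 17/8) → z = 33
  (-119/53, 155/106) → z = 454/53
  (26/5, 23/3) → z = 564/5

The binding constraints are -5x + 6y = 20 and 10x - 6y = 6.
Solving simultaneously gives x = 26/5, y = 23/3.

x = 26/5, y = 23/3, maximum z = 564/5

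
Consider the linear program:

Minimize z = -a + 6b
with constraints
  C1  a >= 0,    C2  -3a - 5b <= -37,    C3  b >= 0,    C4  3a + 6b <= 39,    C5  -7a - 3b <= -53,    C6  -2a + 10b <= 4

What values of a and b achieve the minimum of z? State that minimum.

a = 13, b = 0, minimum z = -13

Extreme points and z = -a + 6b:
  (37/3, 0) → z = -37/3
  (9, 2) → z = 3
  (13, 0) → z = -13

At the optimal vertex, b = 0 and 3a + 6b = 39.
Solving simultaneously gives a = 13, b = 0.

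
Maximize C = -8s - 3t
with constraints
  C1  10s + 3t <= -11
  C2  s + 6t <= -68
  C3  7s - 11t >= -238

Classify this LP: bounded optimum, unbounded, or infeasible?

From the feasible point (46/19, -223/19), moving in the direction (3, -10) keeps every constraint satisfied while C increases without bound.

unbounded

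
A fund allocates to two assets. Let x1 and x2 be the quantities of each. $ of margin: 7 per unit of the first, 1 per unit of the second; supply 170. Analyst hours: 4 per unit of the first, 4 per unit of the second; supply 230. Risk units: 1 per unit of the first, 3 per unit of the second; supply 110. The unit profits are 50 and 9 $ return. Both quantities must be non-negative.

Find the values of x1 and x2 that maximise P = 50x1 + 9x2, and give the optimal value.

x1 = 20, x2 = 30, maximum P = 1270

Feasible corners and P = 50x1 + 9x2:
  (0, 0) → P = 0
  (0, 110/3) → P = 330
  (170/7, 0) → P = 8500/7
  (20, 30) → P = 1270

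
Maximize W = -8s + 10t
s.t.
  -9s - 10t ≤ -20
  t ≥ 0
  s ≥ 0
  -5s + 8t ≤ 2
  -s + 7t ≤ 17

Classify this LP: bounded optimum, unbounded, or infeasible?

bounded optimum

Vertices and W = -8s + 10t:
  (20/9, 0) → W = -160/9
  (70/61, 59/61) → W = 30/61
  (122/27, 83/27) → W = -146/27
The feasible region has finitely many vertices and no improving ray; the maximum is 30/61 at (70/61, 59/61).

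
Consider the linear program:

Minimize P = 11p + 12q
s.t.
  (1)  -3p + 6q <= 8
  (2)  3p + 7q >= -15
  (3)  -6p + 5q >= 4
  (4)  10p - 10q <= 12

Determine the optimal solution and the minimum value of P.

Corner points and P = 11p + 12q:
  (-146/39, -7/13) → P = -1858/39
  (16/21, 12/7) → P = 608/21
  (-103/57, -26/19) → P = -2069/57

The binding constraints are -3p + 6q = 8 and 3p + 7q = -15.
Solving simultaneously gives p = -146/39, q = -7/13.

p = -146/39, q = -7/13, minimum P = -1858/39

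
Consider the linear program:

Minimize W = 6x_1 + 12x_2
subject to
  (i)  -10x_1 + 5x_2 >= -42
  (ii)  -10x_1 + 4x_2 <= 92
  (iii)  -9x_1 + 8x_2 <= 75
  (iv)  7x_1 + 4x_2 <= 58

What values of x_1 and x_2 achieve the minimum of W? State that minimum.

Vertices and W = 6x_1 + 12x_2:
  (-314/5, -134) → W = -9924/5
  (458/75, 286/75) → W = 412/5
  (-109/11, -39/22) → W = -888/11
  (41/23, 1047/92) → W = 3387/23

x_1 = -314/5, x_2 = -134, minimum W = -9924/5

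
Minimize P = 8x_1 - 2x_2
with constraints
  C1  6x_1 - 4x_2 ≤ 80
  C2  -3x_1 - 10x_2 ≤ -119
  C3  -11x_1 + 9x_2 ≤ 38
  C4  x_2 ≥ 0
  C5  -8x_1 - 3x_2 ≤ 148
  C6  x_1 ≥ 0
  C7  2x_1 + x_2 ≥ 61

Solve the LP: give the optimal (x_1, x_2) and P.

Extreme points and P = 8x_1 - 2x_2:
  (436/5, 554/5) → P = 476
  (162/7, 103/7) → P = 1090/7
  (511/29, 747/29) → P = 2594/29

x_1 = 511/29, x_2 = 747/29, minimum P = 2594/29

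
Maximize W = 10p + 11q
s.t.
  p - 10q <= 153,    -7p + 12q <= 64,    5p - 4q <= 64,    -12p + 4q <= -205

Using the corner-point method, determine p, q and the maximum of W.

Extreme points and W = 10p + 11q:
  (32, 24) → W = 584
  (679/29, 2203/116) → W = 51393/116
  (141/7, 257/28) → W = 8467/28

The binding constraints are -7p + 12q = 64 and 5p - 4q = 64.
Solving simultaneously gives p = 32, q = 24.

p = 32, q = 24, maximum W = 584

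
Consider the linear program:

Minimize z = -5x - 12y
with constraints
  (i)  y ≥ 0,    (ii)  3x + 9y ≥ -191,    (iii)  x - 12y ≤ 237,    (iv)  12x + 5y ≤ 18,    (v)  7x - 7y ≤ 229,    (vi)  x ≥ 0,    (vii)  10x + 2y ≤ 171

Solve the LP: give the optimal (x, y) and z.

Corner points and z = -5x - 12y:
  (3/2, 0) → z = -15/2
  (0, 0) → z = 0
  (0, 18/5) → z = -216/5

The optimum lies where 12x + 5y = 18 and x = 0.
Solving simultaneously gives x = 0, y = 18/5.

x = 0, y = 18/5, minimum z = -216/5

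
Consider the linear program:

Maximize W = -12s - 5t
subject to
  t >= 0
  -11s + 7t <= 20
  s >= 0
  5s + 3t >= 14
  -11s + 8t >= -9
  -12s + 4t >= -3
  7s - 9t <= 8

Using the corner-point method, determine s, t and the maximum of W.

At the optimal vertex, -11s + 7t = 20 and 5s + 3t = 14.
Solving simultaneously gives s = 19/34, t = 127/34.

s = 19/34, t = 127/34, maximum W = -863/34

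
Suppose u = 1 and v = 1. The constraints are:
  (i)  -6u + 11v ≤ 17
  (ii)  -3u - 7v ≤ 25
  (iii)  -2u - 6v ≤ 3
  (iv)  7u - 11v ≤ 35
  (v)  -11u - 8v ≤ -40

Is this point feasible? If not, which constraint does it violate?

Constraint (v): -11u - 8v = -19, which is not ≤ -40. All other constraints are satisfied.

not feasible — violates (v)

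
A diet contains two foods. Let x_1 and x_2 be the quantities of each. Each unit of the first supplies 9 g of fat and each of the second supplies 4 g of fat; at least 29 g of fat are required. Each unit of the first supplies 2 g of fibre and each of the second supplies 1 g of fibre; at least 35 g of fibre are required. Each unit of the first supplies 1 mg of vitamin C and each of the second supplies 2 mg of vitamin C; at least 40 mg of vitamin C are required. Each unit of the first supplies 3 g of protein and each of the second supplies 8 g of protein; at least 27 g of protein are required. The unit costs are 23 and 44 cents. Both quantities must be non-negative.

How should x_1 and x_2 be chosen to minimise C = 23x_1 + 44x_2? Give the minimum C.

The feasible region is unbounded (it extends along (0, 1), (1, 0)), but C strictly increases along every unbounded feasible direction, so there is no improving ray and the minimum is attained at a vertex.

At the optimal vertex, 2x_1 + x_2 = 35 and x_1 + 2x_2 = 40.
Solving simultaneously gives x_1 = 10, x_2 = 15.

x_1 = 10, x_2 = 15, minimum C = 890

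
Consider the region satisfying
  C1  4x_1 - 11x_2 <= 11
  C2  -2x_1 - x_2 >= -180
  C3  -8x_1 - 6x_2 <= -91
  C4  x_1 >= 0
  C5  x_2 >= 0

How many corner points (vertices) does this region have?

Of the 10 pairwise boundary intersections, those satisfying every inequality are:
  (1991/26, 349/13)
  (1067/112, 69/28)
  (0, 180)
  (0, 91/6)

4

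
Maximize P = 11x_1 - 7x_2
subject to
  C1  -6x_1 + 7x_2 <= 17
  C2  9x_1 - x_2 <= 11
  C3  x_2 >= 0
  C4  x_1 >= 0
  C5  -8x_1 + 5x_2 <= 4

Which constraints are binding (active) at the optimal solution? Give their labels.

C2 and C3

Feasible corners and P = 11x_1 - 7x_2:
  (11/9, 0) → P = 121/9
  (59/37, 124/37) → P = -219/37
  (0, 0) → P = 0
  (0, 4/5) → P = -28/5

The maximum is at (11/9, 0). Substituting into each constraint, equality holds for C2 and C3; the remaining constraints have slack.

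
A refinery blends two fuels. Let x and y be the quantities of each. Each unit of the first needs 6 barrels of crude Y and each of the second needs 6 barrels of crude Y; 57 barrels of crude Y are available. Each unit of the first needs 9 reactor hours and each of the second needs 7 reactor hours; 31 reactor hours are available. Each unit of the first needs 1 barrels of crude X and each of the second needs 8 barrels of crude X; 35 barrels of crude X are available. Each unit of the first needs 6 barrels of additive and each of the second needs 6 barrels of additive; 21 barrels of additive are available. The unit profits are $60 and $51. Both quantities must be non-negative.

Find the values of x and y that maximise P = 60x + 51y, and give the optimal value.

x = 13/4, y = 1/4, maximum P = 831/4

Vertices and P = 60x + 51y:
  (0, 0) → P = 0
  (0, 7/2) → P = 357/2
  (31/9, 0) → P = 620/3
  (13/4, 1/4) → P = 831/4

At the optimal vertex, 9x + 7y = 31 and 6x + 6y = 21.
Solving simultaneously gives x = 13/4, y = 1/4.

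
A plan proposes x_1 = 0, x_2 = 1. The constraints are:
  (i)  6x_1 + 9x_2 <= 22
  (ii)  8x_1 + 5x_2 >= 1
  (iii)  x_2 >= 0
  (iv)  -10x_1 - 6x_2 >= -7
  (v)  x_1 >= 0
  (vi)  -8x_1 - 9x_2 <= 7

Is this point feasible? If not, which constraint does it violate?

feasible

(i): 9 ≤ 22 ✓
(ii): 5 ≥ 1 ✓
(iii): 1 ≥ 0 ✓
(iv): -6 ≥ -7 ✓
(v): 0 ≥ 0 ✓
(vi): -9 ≤ 7 ✓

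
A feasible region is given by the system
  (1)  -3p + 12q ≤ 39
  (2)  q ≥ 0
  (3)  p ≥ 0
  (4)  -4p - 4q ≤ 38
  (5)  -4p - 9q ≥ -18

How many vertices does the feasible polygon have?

The feasible vertices (each the meet of two boundaries and inside every other half-plane) are:
  (0, 0)
  (9/2, 0)
  (0, 2)

3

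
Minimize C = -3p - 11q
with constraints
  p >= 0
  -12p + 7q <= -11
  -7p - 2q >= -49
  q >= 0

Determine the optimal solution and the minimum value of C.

p = 5, q = 7, minimum C = -92

Feasible corners and C = -3p - 11q:
  (5, 7) → C = -92
  (11/12, 0) → C = -11/4
  (7, 0) → C = -21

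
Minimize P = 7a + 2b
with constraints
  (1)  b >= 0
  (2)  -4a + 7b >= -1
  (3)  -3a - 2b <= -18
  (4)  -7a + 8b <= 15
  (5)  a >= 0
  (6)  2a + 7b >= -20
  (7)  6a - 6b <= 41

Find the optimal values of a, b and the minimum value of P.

Vertices and P = 7a + 2b:
  (128/29, 69/29) → P = 1034/29
  (281/18, 79/9) → P = 761/6
  (3, 9/2) → P = 30
  (209/3, 377/6) → P = 1840/3

a = 3, b = 9/2, minimum P = 30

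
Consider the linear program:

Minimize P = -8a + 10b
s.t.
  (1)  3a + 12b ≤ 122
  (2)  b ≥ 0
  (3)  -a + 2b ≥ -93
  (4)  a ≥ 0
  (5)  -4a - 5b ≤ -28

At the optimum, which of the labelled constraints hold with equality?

Vertices and P = -8a + 10b:
  (122/3, 0) → P = -976/3
  (0, 61/6) → P = 305/3
  (7, 0) → P = -56
  (0, 28/5) → P = 56

The minimum is at (122/3, 0). Substituting into each constraint, equality holds for (1) and (2); the remaining constraints have slack.

(1) and (2)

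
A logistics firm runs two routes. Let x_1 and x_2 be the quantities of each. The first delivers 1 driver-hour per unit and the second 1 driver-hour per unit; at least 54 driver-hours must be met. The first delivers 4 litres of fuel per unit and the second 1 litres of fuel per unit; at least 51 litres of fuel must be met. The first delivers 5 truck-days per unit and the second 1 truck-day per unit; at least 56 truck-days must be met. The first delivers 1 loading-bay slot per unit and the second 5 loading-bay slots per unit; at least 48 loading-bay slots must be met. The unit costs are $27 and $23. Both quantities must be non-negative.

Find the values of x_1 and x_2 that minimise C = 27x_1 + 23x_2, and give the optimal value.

x_1 = 1/2, x_2 = 107/2, minimum C = 1244

Corner points and C = 27x_1 + 23x_2:
  (0, 56) → C = 1288
  (54, 0) → C = 1458
  (1/2, 107/2) → C = 1244
The feasible region is unbounded (it extends along (0, 1), (1, 0)), but C strictly increases along every unbounded feasible direction, so there is no improving ray and the minimum is attained at a vertex.

At the optimal vertex, x_1 + x_2 = 54 and 5x_1 + x_2 = 56.
Solving simultaneously gives x_1 = 1/2, x_2 = 107/2.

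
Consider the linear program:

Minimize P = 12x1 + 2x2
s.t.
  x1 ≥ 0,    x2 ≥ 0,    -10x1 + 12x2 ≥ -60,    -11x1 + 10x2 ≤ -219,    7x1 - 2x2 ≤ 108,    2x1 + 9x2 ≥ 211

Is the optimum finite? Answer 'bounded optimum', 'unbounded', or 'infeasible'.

infeasible

The boundaries x1 = 0 and 2x1 + 9x2 = 211 meet at (0, 211/9), but that point violates -11x1 + 10x2 ≤ -219. Every candidate vertex is excluded by some other constraint, so the feasible region is empty.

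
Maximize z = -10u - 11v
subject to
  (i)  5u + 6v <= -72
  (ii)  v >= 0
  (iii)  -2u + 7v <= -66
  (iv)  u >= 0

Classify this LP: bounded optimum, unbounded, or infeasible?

The boundaries 5u + 6v = -72 and u = 0 meet at (0, -12), but that point violates v ≥ 0. Every candidate vertex is excluded by some other constraint, so the feasible region is empty.

infeasible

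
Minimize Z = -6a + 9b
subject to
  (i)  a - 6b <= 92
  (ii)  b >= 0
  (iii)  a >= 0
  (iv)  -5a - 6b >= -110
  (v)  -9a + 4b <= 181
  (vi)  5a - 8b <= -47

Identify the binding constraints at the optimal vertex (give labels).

(iv) and (vi)

Corner points and Z = -6a + 9b:
  (0, 55/3) → Z = 165
  (0, 47/8) → Z = 423/8
  (299/35, 157/14) → Z = 3477/70

The minimum is at (299/35, 157/14). Substituting into each constraint, equality holds for (iv) and (vi); the remaining constraints have slack.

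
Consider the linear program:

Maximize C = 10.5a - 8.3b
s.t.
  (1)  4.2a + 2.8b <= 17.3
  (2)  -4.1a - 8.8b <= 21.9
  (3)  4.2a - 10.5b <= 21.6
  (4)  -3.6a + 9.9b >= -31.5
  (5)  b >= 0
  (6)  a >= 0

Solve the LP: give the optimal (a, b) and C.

a = 173/42, b = 0, maximum C = 173/4

Vertices and C = 10.5a - 8.3b:
  (173/42, 0) → C = 173/4
  (0, 173/28) → C = -14359/280
  (0, 0) → C = 0

At the optimal vertex, 4.2a + 2.8b = 17.3 and b = 0.
Solving simultaneously gives a = 173/42, b = 0.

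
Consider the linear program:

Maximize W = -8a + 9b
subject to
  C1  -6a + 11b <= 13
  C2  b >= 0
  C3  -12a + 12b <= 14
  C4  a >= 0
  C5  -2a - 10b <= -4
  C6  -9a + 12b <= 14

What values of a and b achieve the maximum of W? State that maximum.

a = 0, b = 7/6, maximum W = 21/2

Corner points and W = -8a + 9b:
  (2/27, 11/9) → W = 281/27
  (2, 0) → W = -16
  (0, 7/6) → W = 21/2
  (0, 2/5) → W = 18/5
The feasible region is unbounded (it extends along (11, 6), (1, 0)), but W strictly decreases along every unbounded feasible direction, so there is no improving ray and the maximum is attained at a vertex.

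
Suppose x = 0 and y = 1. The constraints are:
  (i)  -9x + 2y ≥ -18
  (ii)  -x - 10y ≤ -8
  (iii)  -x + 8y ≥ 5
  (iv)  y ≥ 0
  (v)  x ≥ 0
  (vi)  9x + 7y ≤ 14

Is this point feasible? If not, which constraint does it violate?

(i): 2 ≥ -18 ✓
(ii): -10 ≤ -8 ✓
(iii): 8 ≥ 5 ✓
(iv): 1 ≥ 0 ✓
(v): 0 ≥ 0 ✓
(vi): 7 ≤ 14 ✓

feasible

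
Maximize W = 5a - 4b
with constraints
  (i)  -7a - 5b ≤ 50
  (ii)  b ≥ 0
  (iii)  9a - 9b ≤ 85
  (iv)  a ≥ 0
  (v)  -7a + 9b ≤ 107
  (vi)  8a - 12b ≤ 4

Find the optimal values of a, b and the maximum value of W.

a = 96, b = 779/9, maximum W = 1204/9

Vertices and W = 5a - 4b:
  (0, 0) → W = 0
  (1/2, 0) → W = 5/2
  (96, 779/9) → W = 1204/9
  (82/3, 161/9) → W = 586/9
  (0, 107/9) → W = -428/9

The binding constraints are 9a - 9b = 85 and -7a + 9b = 107.
Solving simultaneously gives a = 96, b = 779/9.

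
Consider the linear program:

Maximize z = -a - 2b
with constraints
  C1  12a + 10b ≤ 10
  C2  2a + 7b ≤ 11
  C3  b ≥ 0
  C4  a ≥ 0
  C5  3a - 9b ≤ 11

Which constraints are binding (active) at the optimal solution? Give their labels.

C3 and C4

Feasible corners and z = -a - 2b:
  (5/6, 0) → z = -5/6
  (0, 1) → z = -2
  (0, 0) → z = 0

The maximum is at (0, 0). Substituting into each constraint, equality holds for C3 and C4; the remaining constraints have slack.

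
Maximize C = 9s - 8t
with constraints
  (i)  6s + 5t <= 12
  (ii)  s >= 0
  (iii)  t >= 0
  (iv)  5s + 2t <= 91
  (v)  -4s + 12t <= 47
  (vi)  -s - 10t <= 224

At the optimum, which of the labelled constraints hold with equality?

Feasible corners and C = 9s - 8t:
  (0, 12/5) → C = -96/5
  (2, 0) → C = 18
  (0, 0) → C = 0

The maximum is at (2, 0). Substituting into each constraint, equality holds for (i) and (iii); the remaining constraints have slack.

(i) and (iii)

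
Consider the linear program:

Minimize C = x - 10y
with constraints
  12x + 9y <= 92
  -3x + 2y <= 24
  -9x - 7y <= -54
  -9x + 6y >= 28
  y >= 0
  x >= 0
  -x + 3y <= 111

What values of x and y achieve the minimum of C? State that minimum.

Feasible corners and C = x - 10y:
  (100/51, 388/51) → C = -1260/17
  (0, 92/9) → C = -920/9
  (128/117, 82/13) → C = -7252/117
  (0, 54/7) → C = -540/7

x = 0, y = 92/9, minimum C = -920/9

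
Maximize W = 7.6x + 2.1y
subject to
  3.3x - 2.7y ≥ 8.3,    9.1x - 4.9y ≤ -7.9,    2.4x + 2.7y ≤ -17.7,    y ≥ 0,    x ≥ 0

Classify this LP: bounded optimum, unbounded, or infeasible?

infeasible

The boundaries y = 0 and x = 0 meet at (0, 0), but that point violates 3.3x - 2.7y ≥ 8.3. Every candidate vertex is excluded by some other constraint, so the feasible region is empty.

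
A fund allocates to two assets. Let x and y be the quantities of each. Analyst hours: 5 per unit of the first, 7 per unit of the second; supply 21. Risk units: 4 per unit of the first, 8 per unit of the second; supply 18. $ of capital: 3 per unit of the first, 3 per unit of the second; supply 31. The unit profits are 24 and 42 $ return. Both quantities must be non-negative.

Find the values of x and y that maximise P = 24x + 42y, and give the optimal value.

Corner points and P = 24x + 42y:
  (0, 0) → P = 0
  (0, 9/4) → P = 189/2
  (21/5, 0) → P = 504/5
  (7/2, 1/2) → P = 105

The optimum lies where 5x + 7y = 21 and 4x + 8y = 18.
Solving simultaneously gives x = 7/2, y = 1/2.

x = 7/2, y = 1/2, maximum P = 105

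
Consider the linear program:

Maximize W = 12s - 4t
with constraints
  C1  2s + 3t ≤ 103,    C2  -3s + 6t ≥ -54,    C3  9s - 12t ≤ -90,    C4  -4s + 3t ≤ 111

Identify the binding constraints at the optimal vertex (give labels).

Feasible corners and W = 12s - 4t:
  (322/17, 369/17) → W = 2388/17
  (-4/3, 317/9) → W = -1412/9
  (-354/7, -213/7) → W = -3396/7

The maximum is at (322/17, 369/17). Substituting into each constraint, equality holds for C1 and C3; the remaining constraints have slack.

C1 and C3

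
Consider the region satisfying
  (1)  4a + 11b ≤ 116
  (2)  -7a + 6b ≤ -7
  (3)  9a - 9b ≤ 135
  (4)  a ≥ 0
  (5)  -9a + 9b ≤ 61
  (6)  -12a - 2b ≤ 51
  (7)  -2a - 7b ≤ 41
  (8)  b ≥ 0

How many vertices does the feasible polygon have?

4

Of the 27 pairwise boundary intersections, those satisfying every inequality are:
  (773/101, 784/101)
  (281/15, 56/15)
  (1, 0)
  (15, 0)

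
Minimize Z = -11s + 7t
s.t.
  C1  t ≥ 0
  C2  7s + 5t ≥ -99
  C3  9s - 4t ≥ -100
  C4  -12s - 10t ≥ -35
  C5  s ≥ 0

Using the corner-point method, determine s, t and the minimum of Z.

s = 35/12, t = 0, minimum Z = -385/12

Extreme points and Z = -11s + 7t:
  (35/12, 0) → Z = -385/12
  (0, 0) → Z = 0
  (0, 7/2) → Z = 49/2

The binding constraints are t = 0 and -12s - 10t = -35.
Solving simultaneously gives s = 35/12, t = 0.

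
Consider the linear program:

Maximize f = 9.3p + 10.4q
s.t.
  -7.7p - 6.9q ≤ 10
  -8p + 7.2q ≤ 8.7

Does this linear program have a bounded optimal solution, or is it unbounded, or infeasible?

From the feasible point (-4401/3688, -1301/11064), moving in the direction (7.2, 8) keeps every constraint satisfied while f increases without bound.

unbounded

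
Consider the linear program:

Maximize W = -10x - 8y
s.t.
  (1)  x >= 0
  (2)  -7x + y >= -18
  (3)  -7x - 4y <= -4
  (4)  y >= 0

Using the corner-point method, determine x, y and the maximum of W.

Feasible corners and W = -10x - 8y:
  (0, 1) → W = -8
  (18/7, 0) → W = -180/7
  (4/7, 0) → W = -40/7
The feasible region is unbounded (it extends along (0, 1), (1, 7)), but W strictly decreases along every unbounded feasible direction, so there is no improving ray and the maximum is attained at a vertex.

x = 4/7, y = 0, maximum W = -40/7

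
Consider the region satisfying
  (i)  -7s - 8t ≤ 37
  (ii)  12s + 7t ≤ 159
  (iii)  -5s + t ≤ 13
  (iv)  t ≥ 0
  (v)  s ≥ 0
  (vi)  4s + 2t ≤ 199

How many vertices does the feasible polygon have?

4

Of the 15 pairwise boundary intersections, those satisfying every inequality are:
  (68/47, 951/47)
  (53/4, 0)
  (0, 13)
  (0, 0)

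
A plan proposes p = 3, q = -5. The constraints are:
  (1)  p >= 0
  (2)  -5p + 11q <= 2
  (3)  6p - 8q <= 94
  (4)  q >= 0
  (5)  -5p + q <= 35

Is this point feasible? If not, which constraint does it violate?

not feasible — violates (4)

Constraint (4): q = -5, which is not ≥ 0. All other constraints are satisfied.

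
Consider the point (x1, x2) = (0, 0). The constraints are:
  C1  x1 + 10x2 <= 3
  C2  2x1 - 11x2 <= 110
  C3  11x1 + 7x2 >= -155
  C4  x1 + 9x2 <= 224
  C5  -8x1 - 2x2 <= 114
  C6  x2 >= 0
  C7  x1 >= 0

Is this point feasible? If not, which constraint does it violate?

C1: 0 ≤ 3 ✓
C2: 0 ≤ 110 ✓
C3: 0 ≥ -155 ✓
C4: 0 ≤ 224 ✓
C5: 0 ≤ 114 ✓
C6: 0 ≥ 0 ✓
C7: 0 ≥ 0 ✓

feasible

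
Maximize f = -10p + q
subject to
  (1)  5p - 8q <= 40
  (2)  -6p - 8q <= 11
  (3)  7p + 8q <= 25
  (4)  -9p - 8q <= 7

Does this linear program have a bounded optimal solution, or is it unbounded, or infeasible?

Corner points and f = -10p + q:
  (29/11, -295/88) → f = -2615/88
  (65/12, -155/96) → f = -1785/32
  (4/3, -19/8) → f = -377/24
  (-16, 137/8) → f = 1417/8
The feasible region has finitely many vertices and no improving ray; the maximum is 1417/8 at (-16, 137/8).

bounded optimum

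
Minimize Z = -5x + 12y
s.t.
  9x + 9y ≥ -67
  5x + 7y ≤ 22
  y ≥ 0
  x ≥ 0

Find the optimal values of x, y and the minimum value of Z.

x = 22/5, y = 0, minimum Z = -22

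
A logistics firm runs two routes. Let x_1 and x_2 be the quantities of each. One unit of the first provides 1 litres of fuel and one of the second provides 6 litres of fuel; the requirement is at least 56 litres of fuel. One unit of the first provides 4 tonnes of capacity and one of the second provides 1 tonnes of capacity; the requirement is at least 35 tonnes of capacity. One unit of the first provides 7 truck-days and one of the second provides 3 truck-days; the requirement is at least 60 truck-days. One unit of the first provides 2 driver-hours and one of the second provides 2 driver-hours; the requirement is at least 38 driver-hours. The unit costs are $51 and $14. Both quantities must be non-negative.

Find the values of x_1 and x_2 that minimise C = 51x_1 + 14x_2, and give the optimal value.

Extreme points and C = 51x_1 + 14x_2:
  (0, 35) → C = 490
  (56, 0) → C = 2856
  (58/5, 37/5) → C = 3476/5
  (16/3, 41/3) → C = 1390/3
The feasible region is unbounded (it extends along (0, 1), (1, 0)), but C strictly increases along every unbounded feasible direction, so there is no improving ray and the minimum is attained at a vertex.

At the optimal vertex, 4x_1 + x_2 = 35 and 2x_1 + 2x_2 = 38.
Solving simultaneously gives x_1 = 16/3, x_2 = 41/3.

x_1 = 16/3, x_2 = 41/3, minimum C = 1390/3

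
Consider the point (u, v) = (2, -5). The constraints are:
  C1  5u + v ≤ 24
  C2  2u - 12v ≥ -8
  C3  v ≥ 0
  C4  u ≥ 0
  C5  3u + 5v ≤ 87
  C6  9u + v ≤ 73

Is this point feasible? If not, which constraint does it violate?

not feasible — violates C3

Constraint C3: v = -5, which is not ≥ 0. All other constraints are satisfied.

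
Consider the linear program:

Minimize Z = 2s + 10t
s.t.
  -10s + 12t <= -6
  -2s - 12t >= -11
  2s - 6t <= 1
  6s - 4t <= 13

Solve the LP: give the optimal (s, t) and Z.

Extreme points and Z = 2s + 10t:
  (17/12, 49/72) → Z = 347/36
  (2/3, 1/18) → Z = 17/9
  (13/6, 5/9) → Z = 89/9

At the optimal vertex, -10s + 12t = -6 and 2s - 6t = 1.
Solving simultaneously gives s = 2/3, t = 1/18.

s = 2/3, t = 1/18, minimum Z = 17/9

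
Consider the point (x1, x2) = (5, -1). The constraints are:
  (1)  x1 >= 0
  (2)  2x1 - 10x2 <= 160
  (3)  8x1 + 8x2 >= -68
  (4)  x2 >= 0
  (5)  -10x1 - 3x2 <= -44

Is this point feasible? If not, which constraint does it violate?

not feasible — violates (4)

Constraint (4): x2 = -1, which is not ≥ 0. All other constraints are satisfied.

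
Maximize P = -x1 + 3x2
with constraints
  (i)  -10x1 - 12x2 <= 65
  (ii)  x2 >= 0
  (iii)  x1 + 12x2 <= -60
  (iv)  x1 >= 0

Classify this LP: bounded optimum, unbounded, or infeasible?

infeasible

The boundaries -10x1 - 12x2 = 65 and x1 = 0 meet at (0, -65/12), but that point violates x2 ≥ 0. Every candidate vertex is excluded by some other constraint, so the feasible region is empty.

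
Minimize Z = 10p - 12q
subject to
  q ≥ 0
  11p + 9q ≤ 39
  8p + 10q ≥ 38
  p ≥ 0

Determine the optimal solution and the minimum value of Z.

Vertices and Z = 10p - 12q:
  (24/19, 53/19) → Z = -396/19
  (0, 13/3) → Z = -52
  (0, 19/5) → Z = -228/5

At the optimal vertex, 11p + 9q = 39 and p = 0.
Solving simultaneously gives p = 0, q = 13/3.

p = 0, q = 13/3, minimum Z = -52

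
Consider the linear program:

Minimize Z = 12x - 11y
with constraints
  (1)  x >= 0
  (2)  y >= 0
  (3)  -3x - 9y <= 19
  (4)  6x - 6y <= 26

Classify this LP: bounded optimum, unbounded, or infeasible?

From the feasible point (0, 0), moving in the direction (0, 1) keeps every constraint satisfied while Z decreases without bound.

unbounded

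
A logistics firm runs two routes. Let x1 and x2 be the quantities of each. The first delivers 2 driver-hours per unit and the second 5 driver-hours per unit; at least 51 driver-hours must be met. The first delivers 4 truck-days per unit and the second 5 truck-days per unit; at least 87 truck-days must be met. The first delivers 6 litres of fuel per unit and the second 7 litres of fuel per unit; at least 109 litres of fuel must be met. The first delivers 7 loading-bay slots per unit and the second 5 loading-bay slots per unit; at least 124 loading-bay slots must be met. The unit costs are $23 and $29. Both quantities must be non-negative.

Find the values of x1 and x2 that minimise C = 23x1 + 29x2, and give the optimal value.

x1 = 18, x2 = 3, minimum C = 501

Feasible corners and C = 23x1 + 29x2:
  (0, 124/5) → C = 3596/5
  (51/2, 0) → C = 1173/2
  (18, 3) → C = 501
  (37/3, 113/15) → C = 7532/15
The feasible region is unbounded (it extends along (0, 1), (1, 0)), but C strictly increases along every unbounded feasible direction, so there is no improving ray and the minimum is attained at a vertex.

At the optimal vertex, 2x1 + 5x2 = 51 and 4x1 + 5x2 = 87.
Solving simultaneously gives x1 = 18, x2 = 3.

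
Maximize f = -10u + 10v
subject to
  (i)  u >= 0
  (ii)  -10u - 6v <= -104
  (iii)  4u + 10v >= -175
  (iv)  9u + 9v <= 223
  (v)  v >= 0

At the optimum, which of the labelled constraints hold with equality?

Corner points and f = -10u + 10v:
  (0, 52/3) → f = 520/3
  (0, 223/9) → f = 2230/9
  (52/5, 0) → f = -104
  (223/9, 0) → f = -2230/9

The maximum is at (0, 223/9). Substituting into each constraint, equality holds for (i) and (iv); the remaining constraints have slack.

(i) and (iv)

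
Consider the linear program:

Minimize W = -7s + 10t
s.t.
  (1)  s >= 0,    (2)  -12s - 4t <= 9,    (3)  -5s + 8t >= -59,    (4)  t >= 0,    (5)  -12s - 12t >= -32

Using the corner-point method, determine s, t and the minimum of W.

s = 8/3, t = 0, minimum W = -56/3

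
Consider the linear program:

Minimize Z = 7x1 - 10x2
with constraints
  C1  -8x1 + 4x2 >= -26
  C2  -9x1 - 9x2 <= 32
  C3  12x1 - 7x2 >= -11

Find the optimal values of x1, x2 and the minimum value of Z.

x1 = 113/4, x2 = 50, minimum Z = -1209/4

Vertices and Z = 7x1 - 10x2:
  (53/54, -245/54) → Z = 2821/54
  (113/4, 50) → Z = -1209/4
  (-17/9, -5/3) → Z = 31/9

At the optimal vertex, -8x1 + 4x2 = -26 and 12x1 - 7x2 = -11.
Solving simultaneously gives x1 = 113/4, x2 = 50.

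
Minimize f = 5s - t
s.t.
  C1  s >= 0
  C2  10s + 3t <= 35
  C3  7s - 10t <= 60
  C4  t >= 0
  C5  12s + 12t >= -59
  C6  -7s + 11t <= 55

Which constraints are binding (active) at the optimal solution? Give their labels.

Corner points and f = 5s - t:
  (0, 0) → f = 0
  (0, 5) → f = -5
  (7/2, 0) → f = 35/2
  (220/131, 795/131) → f = 305/131

The minimum is at (0, 5). Substituting into each constraint, equality holds for C1 and C6; the remaining constraints have slack.

C1 and C6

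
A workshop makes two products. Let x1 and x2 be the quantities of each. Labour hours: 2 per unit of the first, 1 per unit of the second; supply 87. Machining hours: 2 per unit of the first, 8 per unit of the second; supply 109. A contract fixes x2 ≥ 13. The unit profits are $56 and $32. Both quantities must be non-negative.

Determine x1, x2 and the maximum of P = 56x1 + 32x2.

x1 = 5/2, x2 = 13, maximum P = 556

Vertices and P = 56x1 + 32x2:
  (0, 109/8) → P = 436
  (0, 13) → P = 416
  (5/2, 13) → P = 556

The binding constraints are 2x1 + 8x2 = 109 and x2 = 13.
Solving simultaneously gives x1 = 5/2, x2 = 13.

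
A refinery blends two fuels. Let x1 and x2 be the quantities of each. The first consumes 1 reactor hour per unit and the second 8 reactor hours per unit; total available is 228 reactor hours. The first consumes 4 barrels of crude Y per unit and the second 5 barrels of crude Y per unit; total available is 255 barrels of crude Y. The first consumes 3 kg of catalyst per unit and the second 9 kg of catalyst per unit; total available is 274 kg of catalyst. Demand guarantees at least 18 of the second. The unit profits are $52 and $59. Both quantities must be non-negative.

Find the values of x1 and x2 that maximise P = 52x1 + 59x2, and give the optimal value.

x1 = 112/3, x2 = 18, maximum P = 9010/3

The binding constraints are 3x1 + 9x2 = 274 and x2 = 18.
Solving simultaneously gives x1 = 112/3, x2 = 18.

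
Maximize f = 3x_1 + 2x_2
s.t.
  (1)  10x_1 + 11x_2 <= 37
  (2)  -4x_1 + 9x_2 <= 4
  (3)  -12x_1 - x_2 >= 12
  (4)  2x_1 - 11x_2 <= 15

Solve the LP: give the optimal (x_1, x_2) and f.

x_1 = -1, x_2 = 0, maximum f = -3

Corner points and f = 3x_1 + 2x_2:
  (-1, 0) → f = -3
  (-179/26, -34/13) → f = -673/26
  (-117/134, -102/67) → f = -759/134

The binding constraints are -4x_1 + 9x_2 = 4 and -12x_1 - x_2 = 12.
Solving simultaneously gives x_1 = -1, x_2 = 0.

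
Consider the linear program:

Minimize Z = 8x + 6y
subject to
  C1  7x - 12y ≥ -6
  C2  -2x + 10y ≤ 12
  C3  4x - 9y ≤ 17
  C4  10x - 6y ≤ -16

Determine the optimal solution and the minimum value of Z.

Feasible corners and Z = 8x + 6y:
  (-86/5, -143/15) → Z = -974/5
  (-2, -2/3) → Z = -20
  (-41/11, -39/11) → Z = -562/11

At the optimal vertex, 7x - 12y = -6 and 4x - 9y = 17.
Solving simultaneously gives x = -86/5, y = -143/15.

x = -86/5, y = -143/15, minimum Z = -974/5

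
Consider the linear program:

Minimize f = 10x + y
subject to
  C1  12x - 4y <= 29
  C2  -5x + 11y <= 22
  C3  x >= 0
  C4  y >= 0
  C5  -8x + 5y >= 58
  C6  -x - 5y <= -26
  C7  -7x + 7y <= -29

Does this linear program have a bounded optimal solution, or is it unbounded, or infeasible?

infeasible

The boundaries -x - 5y = -26 and -7x + 7y = -29 meet at (109/14, 51/14), but that point violates 12x - 4y ≤ 29. Every candidate vertex is excluded by some other constraint, so the feasible region is empty.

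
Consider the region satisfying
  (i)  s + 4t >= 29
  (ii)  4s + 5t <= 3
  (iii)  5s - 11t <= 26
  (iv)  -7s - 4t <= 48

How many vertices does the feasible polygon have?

Of the 6 pairwise boundary intersections, those satisfying every inequality are:
  (-133/11, 113/11)
  (-77/6, 251/24)
  (-252/19, 213/19)

3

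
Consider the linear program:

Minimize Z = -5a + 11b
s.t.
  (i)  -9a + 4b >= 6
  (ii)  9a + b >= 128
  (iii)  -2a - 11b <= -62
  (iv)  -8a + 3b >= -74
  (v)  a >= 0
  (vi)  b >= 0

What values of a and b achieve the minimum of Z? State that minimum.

a = 506/45, b = 134/5, minimum Z = 10736/45

Extreme points and Z = -5a + 11b:
  (506/45, 134/5) → Z = 10736/45
  (314/5, 714/5) → Z = 6284/5
  (0, 128) → Z = 1408
The feasible region is unbounded (it extends along (0, 1), (3, 8)), but Z strictly increases along every unbounded feasible direction, so there is no improving ray and the minimum is attained at a vertex.

At the optimal vertex, -9a + 4b = 6 and 9a + b = 128.
Solving simultaneously gives a = 506/45, b = 134/5.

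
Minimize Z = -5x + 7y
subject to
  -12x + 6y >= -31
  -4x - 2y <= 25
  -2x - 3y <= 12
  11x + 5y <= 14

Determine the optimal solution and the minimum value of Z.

Vertices and Z = -5x + 7y:
  (7/16, -103/24) → Z = -1547/48
  (239/126, -173/126) → Z = -401/21
  (-51/8, 1/4) → Z = 269/8
The feasible region is unbounded (it extends along (-1, 2), (-5, 11)), but Z strictly increases along every unbounded feasible direction, so there is no improving ray and the minimum is attained at a vertex.

x = 7/16, y = -103/24, minimum Z = -1547/48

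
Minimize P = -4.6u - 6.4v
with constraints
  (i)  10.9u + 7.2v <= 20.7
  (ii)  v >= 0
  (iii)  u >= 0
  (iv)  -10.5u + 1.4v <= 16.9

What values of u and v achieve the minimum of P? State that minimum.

u = 0, v = 2.875, minimum P = -18.4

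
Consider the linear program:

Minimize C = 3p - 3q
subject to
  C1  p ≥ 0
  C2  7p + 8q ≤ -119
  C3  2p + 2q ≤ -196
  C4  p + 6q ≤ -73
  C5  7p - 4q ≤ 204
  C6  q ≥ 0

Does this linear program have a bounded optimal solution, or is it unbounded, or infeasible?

The boundaries 2p + 2q = -196 and p + 6q = -73 meet at (-103, 5), but that point violates p ≥ 0. Every candidate vertex is excluded by some other constraint, so the feasible region is empty.

infeasible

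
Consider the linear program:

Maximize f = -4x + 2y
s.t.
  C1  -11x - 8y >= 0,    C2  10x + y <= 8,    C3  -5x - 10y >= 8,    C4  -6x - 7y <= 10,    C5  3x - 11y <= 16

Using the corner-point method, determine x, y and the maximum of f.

Vertices and f = -4x + 2y:
  (-44/25, 2/25) → f = 36/5
  (72/85, -104/85) → f = -496/85
  (2/87, -42/29) → f = -260/87

At the optimal vertex, -5x - 10y = 8 and -6x - 7y = 10.
Solving simultaneously gives x = -44/25, y = 2/25.

x = -44/25, y = 2/25, maximum f = 36/5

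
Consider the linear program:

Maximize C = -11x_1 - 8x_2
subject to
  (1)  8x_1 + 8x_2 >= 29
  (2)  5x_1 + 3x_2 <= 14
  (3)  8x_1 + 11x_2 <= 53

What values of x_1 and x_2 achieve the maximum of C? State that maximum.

The optimum lies where 8x_1 + 8x_2 = 29 and 8x_1 + 11x_2 = 53.
Solving simultaneously gives x_1 = -35/8, x_2 = 8.

x_1 = -35/8, x_2 = 8, maximum C = -127/8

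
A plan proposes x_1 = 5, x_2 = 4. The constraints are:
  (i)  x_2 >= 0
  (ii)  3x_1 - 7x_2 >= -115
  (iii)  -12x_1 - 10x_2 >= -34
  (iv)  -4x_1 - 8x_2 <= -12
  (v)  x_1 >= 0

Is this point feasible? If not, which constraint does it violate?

Constraint (iii): -12x_1 - 10x_2 = -100, which is not ≥ -34. All other constraints are satisfied.

not feasible — violates (iii)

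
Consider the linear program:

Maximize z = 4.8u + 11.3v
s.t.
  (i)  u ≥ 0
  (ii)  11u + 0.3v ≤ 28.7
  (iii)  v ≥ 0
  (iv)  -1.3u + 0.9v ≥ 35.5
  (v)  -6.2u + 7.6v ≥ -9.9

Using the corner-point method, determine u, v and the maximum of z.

Vertices and z = 4.8u + 11.3v:
  (0, 287/3) → z = 32431/30
  (0, 355/9) → z = 8023/18
  (506/343, 42781/1029) → z = 4907117/10290

The optimum lies where u = 0 and 11u + 0.3v = 28.7.
Solving simultaneously gives u = 0, v = 287/3.

u = 0, v = 287/3, maximum z = 32431/30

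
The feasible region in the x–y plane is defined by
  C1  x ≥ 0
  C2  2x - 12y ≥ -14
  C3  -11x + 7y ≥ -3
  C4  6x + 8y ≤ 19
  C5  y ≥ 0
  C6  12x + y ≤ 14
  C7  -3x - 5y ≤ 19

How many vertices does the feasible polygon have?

Pairwise boundary intersections that survive every other constraint:
  (0, 7/6)
  (0, 0)
  (77/73, 98/73)
  (3/11, 0)
  (101/95, 118/95)

5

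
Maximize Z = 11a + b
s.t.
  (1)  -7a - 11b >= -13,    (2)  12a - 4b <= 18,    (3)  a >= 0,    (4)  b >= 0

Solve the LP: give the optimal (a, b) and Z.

The optimum lies where -7a - 11b = -13 and 12a - 4b = 18.
Solving simultaneously gives a = 25/16, b = 3/16.

a = 25/16, b = 3/16, maximum Z = 139/8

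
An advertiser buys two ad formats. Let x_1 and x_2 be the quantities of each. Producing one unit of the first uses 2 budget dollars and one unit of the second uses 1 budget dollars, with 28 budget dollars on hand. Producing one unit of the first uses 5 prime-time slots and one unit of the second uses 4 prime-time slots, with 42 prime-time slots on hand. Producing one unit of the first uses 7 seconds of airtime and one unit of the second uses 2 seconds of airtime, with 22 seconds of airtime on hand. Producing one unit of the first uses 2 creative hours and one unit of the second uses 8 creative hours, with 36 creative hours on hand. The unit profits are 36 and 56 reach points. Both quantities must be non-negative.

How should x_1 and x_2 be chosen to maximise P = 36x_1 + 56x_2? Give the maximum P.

x_1 = 2, x_2 = 4, maximum P = 296

Extreme points and P = 36x_1 + 56x_2:
  (0, 0) → P = 0
  (0, 9/2) → P = 252
  (22/7, 0) → P = 792/7
  (2, 4) → P = 296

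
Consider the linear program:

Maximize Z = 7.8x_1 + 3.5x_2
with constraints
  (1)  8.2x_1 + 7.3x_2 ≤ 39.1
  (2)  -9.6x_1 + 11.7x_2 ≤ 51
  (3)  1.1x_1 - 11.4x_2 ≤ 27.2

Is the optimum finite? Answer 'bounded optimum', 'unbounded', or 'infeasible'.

bounded optimum

Extreme points and Z = 7.8x_1 + 3.5x_2:
  (2839/5534, 13226/2767) → Z = 573631/27670
  (64430/10151, -18003/10151) → Z = 879087/20302
  (-9996/1073, -10574/3219) → Z = -1354577/16095
The feasible region has finitely many vertices and no improving ray; the maximum is 879087/20302 at (64430/10151, -18003/10151).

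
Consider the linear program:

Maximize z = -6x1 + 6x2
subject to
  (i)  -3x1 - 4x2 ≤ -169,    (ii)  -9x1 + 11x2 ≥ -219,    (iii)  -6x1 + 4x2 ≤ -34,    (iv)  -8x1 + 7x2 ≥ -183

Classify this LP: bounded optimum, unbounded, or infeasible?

From the feasible point (203/9, 76/3), moving in the direction (4, 6) keeps every constraint satisfied while z increases without bound.

unbounded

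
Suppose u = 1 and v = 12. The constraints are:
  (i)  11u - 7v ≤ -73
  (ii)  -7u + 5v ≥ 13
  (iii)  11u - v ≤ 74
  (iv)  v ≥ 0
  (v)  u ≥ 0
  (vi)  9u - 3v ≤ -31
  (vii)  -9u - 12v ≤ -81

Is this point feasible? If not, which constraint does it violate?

Constraint (vi): 9u - 3v = -27, which is not ≤ -31. All other constraints are satisfied.

not feasible — violates (vi)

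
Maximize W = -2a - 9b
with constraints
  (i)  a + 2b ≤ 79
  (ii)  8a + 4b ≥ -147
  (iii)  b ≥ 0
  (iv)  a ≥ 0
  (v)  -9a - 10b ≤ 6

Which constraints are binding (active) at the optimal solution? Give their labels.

Vertices and W = -2a - 9b:
  (79, 0) → W = -158
  (0, 79/2) → W = -711/2
  (0, 0) → W = 0

The maximum is at (0, 0). Substituting into each constraint, equality holds for (iii) and (iv); the remaining constraints have slack.

(iii) and (iv)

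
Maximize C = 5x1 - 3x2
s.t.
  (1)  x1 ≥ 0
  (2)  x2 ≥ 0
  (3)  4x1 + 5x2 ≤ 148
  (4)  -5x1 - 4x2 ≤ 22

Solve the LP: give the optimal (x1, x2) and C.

x1 = 37, x2 = 0, maximum C = 185

Feasible corners and C = 5x1 - 3x2:
  (0, 0) → C = 0
  (0, 148/5) → C = -444/5
  (37, 0) → C = 185

The optimum lies where x2 = 0 and 4x1 + 5x2 = 148.
Solving simultaneously gives x1 = 37, x2 = 0.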